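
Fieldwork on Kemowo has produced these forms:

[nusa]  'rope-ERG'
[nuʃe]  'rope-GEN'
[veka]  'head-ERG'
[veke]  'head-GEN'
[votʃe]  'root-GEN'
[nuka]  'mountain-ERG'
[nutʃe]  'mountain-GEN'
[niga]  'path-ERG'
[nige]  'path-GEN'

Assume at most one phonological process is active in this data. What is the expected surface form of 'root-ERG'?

[voka]

The root 'mountain' surfaces as [nuka] and [nutʃe], with a stem-final [k] ~ [tʃ] alternation.
Compare 'head', with invariant [k] in [veka] and [veke]: an analysis with underlying /k/ and a rule producing [tʃ] before the GEN suffix would wrongly predict alternation here too.
Therefore /tʃ/ is basic and [k] is derived by depalatalization (palato-alveolar /tʃ/ and /ʃ/ become [k] and [s] when no front vowel follows).
From [votʃe] the stem 'root' is /votʃ/; when no front vowel follows this yields [voka].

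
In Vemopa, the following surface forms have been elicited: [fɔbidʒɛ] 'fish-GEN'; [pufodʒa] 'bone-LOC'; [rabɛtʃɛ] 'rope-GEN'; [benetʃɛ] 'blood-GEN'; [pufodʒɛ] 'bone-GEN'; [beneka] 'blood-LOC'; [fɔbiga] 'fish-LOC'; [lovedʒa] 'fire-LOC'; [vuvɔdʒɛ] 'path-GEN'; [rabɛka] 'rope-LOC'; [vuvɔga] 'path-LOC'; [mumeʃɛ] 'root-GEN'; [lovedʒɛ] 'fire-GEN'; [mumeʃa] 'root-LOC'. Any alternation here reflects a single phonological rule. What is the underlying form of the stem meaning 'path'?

The root 'path' surfaces as [vuvɔdʒɛ] and [vuvɔga], with a stem-final [dʒ] ~ [g] alternation.
Compare 'fire', with invariant [dʒ] in [lovedʒɛ] and [lovedʒa]: an analysis with underlying /dʒ/ and a rule producing [g] before the LOC suffix would wrongly predict alternation here too.
The alternation reflects palatalization before a front vowel: /k/ and /g/ become palato-alveolar [tʃ] and [dʒ] before a front vowel. /g/ is underlying.
The underlying form of 'path' is therefore /vuvɔg/.

/vuvɔg/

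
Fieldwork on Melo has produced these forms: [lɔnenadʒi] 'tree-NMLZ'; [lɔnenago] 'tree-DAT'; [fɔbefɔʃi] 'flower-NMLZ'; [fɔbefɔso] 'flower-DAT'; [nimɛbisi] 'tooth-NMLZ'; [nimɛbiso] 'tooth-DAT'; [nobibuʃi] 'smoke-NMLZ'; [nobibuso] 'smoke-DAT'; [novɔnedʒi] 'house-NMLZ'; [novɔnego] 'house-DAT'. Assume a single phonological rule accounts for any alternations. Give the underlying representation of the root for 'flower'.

/fɔbefɔʃ/

The stem for 'flower' ends in [ʃ] in [fɔbefɔʃi] but [s] in [fɔbefɔso].
But 'tooth' keeps [s] in both environments ([nimɛbisi], [nimɛbiso]), so there is no rule changing /s/ to [ʃ] before the NMLZ suffix.
Therefore /ʃ/ is basic and [s] is derived by depalatalization (palato-alveolar /dʒ/ and /ʃ/ become [g] and [s] when no front vowel follows).
So 'flower' = /fɔbefɔʃ/.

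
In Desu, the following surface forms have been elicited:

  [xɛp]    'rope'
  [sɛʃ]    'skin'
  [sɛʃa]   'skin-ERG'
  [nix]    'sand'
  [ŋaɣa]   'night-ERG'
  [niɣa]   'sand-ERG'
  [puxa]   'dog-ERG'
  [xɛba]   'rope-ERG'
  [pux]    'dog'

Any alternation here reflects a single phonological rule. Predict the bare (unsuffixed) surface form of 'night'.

'sand' shows [x] ~ [ɣ] at the end of the stem ([nix] vs [niɣa]).
But 'dog' keeps [x] in both environments ([pux], [puxa]), so there is no rule changing /x/ to [ɣ] before the ERG suffix.
The underlying segment must be /ɣ/; voiced obstruents become voiceless word-finally, yielding [x] there.
The one attested form of 'night', [ŋaɣa], shows underlying /ŋaɣ/. Applying the same rule word-finally gives [ŋax].

[ŋax]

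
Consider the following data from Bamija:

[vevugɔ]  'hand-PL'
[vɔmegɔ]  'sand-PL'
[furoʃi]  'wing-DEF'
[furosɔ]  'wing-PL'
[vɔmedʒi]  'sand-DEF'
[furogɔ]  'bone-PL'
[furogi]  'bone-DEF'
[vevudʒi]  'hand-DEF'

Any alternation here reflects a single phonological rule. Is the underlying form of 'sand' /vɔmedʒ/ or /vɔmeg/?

'sand' shows [dʒ] ~ [g] at the end of the stem ([vɔmedʒi] vs [vɔmegɔ]).
But 'bone' keeps [g] in both environments ([furogi], [furogɔ]), so there is no rule changing /g/ to [dʒ] before the DEF suffix.
The underlying segment must be /dʒ/; palato-alveolar /dʒ/ and /ʃ/ become [g] and [s] when no front vowel follows, yielding [g] there.

/vɔmedʒ/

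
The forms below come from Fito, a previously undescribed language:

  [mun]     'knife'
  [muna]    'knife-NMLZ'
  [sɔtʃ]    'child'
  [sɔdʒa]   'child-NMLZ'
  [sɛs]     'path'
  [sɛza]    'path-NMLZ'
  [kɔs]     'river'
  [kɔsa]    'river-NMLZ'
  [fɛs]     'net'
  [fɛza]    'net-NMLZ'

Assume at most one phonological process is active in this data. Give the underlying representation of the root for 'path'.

/sɛz/

The stem for 'path' ends in [s] in [sɛs] but [z] in [sɛza].
The stem 'river' ([kɔs], [kɔsa]) shows [s] unchanged in both environments, so [s] cannot be basic with [z] derived before the NMLZ suffix.
Therefore /z/ is basic and [s] is derived by word-final obstruent devoicing (voiced obstruents become voiceless word-finally).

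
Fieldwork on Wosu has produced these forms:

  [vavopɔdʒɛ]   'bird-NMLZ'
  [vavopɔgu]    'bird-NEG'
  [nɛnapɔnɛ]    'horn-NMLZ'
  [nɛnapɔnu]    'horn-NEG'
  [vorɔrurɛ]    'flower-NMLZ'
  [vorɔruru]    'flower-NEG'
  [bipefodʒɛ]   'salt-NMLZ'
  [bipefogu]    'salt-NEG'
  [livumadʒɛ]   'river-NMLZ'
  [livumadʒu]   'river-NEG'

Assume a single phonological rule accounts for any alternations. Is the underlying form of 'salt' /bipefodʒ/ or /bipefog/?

'salt' shows [dʒ] ~ [g] at the end of the stem ([bipefodʒɛ] vs [bipefogu]).
But 'river' keeps [dʒ] in both environments ([livumadʒɛ], [livumadʒu]), so there is no rule changing /dʒ/ to [g] before the NEG suffix.
So /g/ is underlying, and a rule of palatalization before a front vowel — /g/ becomes palato-alveolar [dʒ] before a front vowel — gives [dʒ].

/bipefog/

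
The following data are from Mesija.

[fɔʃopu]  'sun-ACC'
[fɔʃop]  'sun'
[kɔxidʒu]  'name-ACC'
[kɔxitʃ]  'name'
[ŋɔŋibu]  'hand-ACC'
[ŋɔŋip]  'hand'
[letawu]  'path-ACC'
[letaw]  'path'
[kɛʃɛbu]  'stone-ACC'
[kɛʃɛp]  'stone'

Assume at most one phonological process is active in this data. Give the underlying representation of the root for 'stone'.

/kɛʃɛb/

The root 'stone' surfaces as [kɛʃɛbu] and [kɛʃɛp], with a stem-final [b] ~ [p] alternation.
If /p/ were underlying and a rule turned it into [b] before the ACC suffix, 'sun' would also alternate; but it has [p] in both [fɔʃopu] and [fɔʃop].
So /b/ is underlying, and a rule of word-final obstruent devoicing — voiced obstruents become voiceless word-finally — gives [p].
So 'stone' = /kɛʃɛb/.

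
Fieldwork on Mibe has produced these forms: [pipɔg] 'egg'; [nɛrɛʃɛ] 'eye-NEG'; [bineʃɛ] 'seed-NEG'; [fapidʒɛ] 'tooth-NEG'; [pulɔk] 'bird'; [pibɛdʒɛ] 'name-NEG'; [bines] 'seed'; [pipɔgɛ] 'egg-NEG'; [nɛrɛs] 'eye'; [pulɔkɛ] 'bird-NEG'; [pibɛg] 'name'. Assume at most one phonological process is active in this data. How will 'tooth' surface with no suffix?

The root 'name' surfaces as [pibɛdʒɛ] and [pibɛg], with a stem-final [dʒ] ~ [g] alternation.
Compare 'egg', with invariant [g] in [pipɔgɛ] and [pipɔg]: an analysis with underlying /g/ and a rule producing [dʒ] before the NEG suffix would wrongly predict alternation here too.
The alternation reflects depalatalization: palato-alveolar /dʒ/ and /ʃ/ become [g] and [s] when no front vowel follows. /dʒ/ is underlying.
From [fapidʒɛ] the stem 'tooth' is /fapidʒ/; when no front vowel follows this yields [fapig].

[fapig]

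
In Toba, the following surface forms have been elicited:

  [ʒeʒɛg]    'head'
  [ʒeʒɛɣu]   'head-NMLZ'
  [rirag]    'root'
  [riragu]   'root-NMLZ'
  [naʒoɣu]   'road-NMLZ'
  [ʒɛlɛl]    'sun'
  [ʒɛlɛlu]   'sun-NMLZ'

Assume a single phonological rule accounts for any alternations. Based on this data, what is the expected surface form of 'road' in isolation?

[naʒog]

'head' shows [g] ~ [ɣ] at the end of the stem ([ʒeʒɛg] vs [ʒeʒɛɣu]).
But 'root' keeps [g] in both environments ([rirag], [riragu]), so there is no rule changing /g/ to [ɣ] before the NMLZ suffix.
The underlying segment must be /ɣ/; voiced fricatives become stops word-finally, yielding [g] there.
From [naʒoɣu] the stem 'road' is /naʒoɣ/; word-finally this yields [naʒog].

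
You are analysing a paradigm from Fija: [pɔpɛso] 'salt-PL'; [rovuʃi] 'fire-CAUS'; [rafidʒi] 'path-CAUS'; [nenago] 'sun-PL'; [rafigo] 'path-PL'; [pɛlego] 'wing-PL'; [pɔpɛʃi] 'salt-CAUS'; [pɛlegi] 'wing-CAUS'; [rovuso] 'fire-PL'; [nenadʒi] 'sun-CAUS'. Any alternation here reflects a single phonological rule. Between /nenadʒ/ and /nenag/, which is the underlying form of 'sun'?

/nenadʒ/

The stem for 'sun' ends in [g] in [nenago] but [dʒ] in [nenadʒi].
But 'wing' keeps [g] in both environments ([pɛlego], [pɛlegi]), so there is no rule changing /g/ to [dʒ] before the CAUS suffix.
The underlying segment must be /dʒ/; palato-alveolar /dʒ/ and /ʃ/ become [g] and [s] when no front vowel follows, yielding [g] there.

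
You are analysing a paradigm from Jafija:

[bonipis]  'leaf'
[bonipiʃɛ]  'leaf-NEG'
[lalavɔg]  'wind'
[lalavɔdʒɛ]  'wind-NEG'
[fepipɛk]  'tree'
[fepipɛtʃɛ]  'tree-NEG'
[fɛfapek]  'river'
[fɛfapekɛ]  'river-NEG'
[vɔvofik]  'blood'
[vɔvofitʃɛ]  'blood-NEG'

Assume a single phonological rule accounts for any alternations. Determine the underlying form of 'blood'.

'blood' shows [k] ~ [tʃ] at the end of the stem ([vɔvofik] vs [vɔvofitʃɛ]).
If /k/ were underlying and a rule turned it into [tʃ] before the NEG suffix, 'river' would also alternate; but it has [k] in both [fɛfapek] and [fɛfapekɛ].
The alternation reflects depalatalization: palato-alveolar /tʃ/, /dʒ/ and /ʃ/ become [k], [g] and [s] when no front vowel follows. /tʃ/ is underlying.

/vɔvofitʃ/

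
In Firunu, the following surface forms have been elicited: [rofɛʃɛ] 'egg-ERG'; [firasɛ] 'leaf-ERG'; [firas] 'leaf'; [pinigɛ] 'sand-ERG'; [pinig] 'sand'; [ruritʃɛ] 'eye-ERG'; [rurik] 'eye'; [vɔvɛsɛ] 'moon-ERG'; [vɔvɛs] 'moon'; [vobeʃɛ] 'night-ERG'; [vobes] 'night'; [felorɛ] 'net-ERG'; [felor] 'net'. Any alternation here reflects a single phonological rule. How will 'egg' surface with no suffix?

The root 'night' surfaces as [vobeʃɛ] and [vobes], with a stem-final [ʃ] ~ [s] alternation.
Compare 'leaf', with invariant [s] in [firasɛ] and [firas]: an analysis with underlying /s/ and a rule producing [ʃ] before the ERG suffix would wrongly predict alternation here too.
Therefore /ʃ/ is basic and [s] is derived by depalatalization (palato-alveolar /tʃ/ and /ʃ/ become [k] and [s] when no front vowel follows).
From [rofɛʃɛ] the stem 'egg' is /rofɛʃ/; when no front vowel follows this yields [rofɛs].

[rofɛs]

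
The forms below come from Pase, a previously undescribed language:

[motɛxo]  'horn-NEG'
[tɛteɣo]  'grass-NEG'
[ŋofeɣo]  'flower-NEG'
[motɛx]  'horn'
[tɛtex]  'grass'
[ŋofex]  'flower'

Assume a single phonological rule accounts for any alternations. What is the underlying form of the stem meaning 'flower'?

/ŋofeɣ/

The stem for 'flower' ends in [ɣ] in [ŋofeɣo] but [x] in [ŋofex].
The stem 'horn' ([motɛxo], [motɛx]) shows [x] unchanged in both environments, so [x] cannot be basic with [ɣ] derived before the NEG suffix.
The alternation reflects word-final obstruent devoicing: voiced obstruents become voiceless word-finally. /ɣ/ is underlying.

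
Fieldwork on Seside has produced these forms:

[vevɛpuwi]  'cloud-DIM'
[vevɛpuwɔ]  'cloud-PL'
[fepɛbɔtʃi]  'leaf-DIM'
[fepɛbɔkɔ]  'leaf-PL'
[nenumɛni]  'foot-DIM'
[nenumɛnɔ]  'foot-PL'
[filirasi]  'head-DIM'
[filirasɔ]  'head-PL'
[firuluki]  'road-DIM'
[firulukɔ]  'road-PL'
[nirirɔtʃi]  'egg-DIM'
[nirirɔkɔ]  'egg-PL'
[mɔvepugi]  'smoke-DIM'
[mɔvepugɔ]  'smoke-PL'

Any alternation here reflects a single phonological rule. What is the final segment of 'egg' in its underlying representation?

/tʃ/

In [nirirɔtʃi] and [nirirɔkɔ] the final segment of 'egg' alternates: [tʃ] ~ [k].
The stem 'road' ([firuluki], [firulukɔ]) shows [k] unchanged in both environments, so [k] cannot be basic with [tʃ] derived before the DIM suffix.
So /tʃ/ is underlying, and a rule of depalatalization — palato-alveolar /tʃ/ becomes [k] when no front vowel follows — gives [k].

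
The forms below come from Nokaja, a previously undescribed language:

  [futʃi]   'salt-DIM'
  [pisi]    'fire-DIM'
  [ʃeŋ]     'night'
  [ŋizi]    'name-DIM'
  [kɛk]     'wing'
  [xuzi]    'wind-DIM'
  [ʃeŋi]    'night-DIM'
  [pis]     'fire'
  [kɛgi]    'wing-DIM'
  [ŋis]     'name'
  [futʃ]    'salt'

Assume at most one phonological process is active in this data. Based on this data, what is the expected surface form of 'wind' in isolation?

[xus]

The stem for 'name' ends in [s] in [ŋis] but [z] in [ŋizi].
Compare 'fire', with invariant [s] in [pis] and [pisi]: an analysis with underlying /s/ and a rule producing [z] before the DIM suffix would wrongly predict alternation here too.
The underlying segment must be /z/; voiced obstruents become voiceless word-finally, yielding [s] there.
From [xuzi] the stem 'wind' is /xuz/; word-finally this yields [xus].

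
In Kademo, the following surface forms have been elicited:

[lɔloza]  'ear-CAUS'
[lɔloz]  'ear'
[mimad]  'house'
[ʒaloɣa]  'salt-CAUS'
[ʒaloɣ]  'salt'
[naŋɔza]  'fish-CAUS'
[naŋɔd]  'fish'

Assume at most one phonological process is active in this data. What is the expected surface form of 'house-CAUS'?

'fish' shows [z] ~ [d] at the end of the stem ([naŋɔza] vs [naŋɔd]).
Compare 'ear', with invariant [z] in [lɔloza] and [lɔloz]: an analysis with underlying /z/ and a rule producing [d] in isolation would wrongly predict alternation here too.
Therefore /d/ is basic and [z] is derived by intervocalic spirantization (voiced stops become fricatives between vowels).
From [mimad] the stem 'house' is /mimad/; between vowels this yields [mimaza].

[mimaza]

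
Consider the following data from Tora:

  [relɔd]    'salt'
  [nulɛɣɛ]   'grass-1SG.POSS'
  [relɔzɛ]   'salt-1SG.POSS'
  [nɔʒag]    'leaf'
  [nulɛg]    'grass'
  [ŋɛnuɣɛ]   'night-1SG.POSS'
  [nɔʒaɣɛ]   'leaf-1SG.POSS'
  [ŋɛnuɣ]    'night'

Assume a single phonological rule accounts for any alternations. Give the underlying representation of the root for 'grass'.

/nulɛg/

'grass' shows [g] ~ [ɣ] at the end of the stem ([nulɛg] vs [nulɛɣɛ]).
The stem 'night' ([ŋɛnuɣ], [ŋɛnuɣɛ]) shows [ɣ] unchanged in both environments, so [ɣ] cannot be basic with [g] derived in isolation.
Therefore /g/ is basic and [ɣ] is derived by intervocalic spirantization (voiced stops become fricatives between vowels).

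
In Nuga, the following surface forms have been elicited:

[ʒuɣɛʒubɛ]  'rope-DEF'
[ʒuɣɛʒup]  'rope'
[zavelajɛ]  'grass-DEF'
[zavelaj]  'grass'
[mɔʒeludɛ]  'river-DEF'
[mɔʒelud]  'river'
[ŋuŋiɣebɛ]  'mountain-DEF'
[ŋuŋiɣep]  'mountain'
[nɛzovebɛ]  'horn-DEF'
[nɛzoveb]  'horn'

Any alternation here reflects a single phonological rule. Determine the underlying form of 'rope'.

The stem for 'rope' ends in [b] in [ʒuɣɛʒubɛ] but [p] in [ʒuɣɛʒup].
The stem 'horn' ([nɛzovebɛ], [nɛzoveb]) shows [b] unchanged in both environments, so [b] cannot be basic with [p] derived in isolation.
So /p/ is underlying, and a rule of intervocalic voicing — voiceless stops become voiced between vowels — gives [b].
So 'rope' = /ʒuɣɛʒup/.

/ʒuɣɛʒup/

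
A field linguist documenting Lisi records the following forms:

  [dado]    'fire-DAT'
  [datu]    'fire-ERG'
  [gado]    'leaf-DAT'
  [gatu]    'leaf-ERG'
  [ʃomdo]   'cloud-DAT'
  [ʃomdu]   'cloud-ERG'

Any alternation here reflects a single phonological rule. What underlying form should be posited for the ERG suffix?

/-tu/

The ERG morpheme has two allomorphs, [-du] and [-tu].
By contrast the DAT suffix keeps its initial [d] throughout — that segment must be underlying.
The ERG suffix is therefore /-tu/ underlyingly, with post-nasal voicing: voiceless stops become voiced after a nasal.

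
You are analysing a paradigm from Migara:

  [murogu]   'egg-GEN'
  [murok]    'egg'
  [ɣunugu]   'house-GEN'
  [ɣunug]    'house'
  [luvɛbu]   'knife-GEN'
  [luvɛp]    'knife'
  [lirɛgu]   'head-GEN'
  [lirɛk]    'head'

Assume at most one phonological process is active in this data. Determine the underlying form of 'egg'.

'egg' shows [g] ~ [k] at the end of the stem ([murogu] vs [murok]).
The stem 'house' ([ɣunugu], [ɣunug]) shows [g] unchanged in both environments, so [g] cannot be basic with [k] derived in isolation.
The alternation reflects intervocalic voicing: voiceless stops become voiced between vowels. /k/ is underlying.

/murok/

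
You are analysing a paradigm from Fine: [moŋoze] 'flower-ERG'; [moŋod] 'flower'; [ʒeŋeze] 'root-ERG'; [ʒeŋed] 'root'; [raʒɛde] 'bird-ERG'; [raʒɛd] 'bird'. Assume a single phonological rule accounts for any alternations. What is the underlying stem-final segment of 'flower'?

/z/

The stem for 'flower' ends in [z] in [moŋoze] but [d] in [moŋod].
If /d/ were underlying and a rule turned it into [z] before the ERG suffix, 'bird' would also alternate; but it has [d] in both [raʒɛde] and [raʒɛd].
Therefore /z/ is basic and [d] is derived by word-final hardening (voiced fricatives become stops word-finally).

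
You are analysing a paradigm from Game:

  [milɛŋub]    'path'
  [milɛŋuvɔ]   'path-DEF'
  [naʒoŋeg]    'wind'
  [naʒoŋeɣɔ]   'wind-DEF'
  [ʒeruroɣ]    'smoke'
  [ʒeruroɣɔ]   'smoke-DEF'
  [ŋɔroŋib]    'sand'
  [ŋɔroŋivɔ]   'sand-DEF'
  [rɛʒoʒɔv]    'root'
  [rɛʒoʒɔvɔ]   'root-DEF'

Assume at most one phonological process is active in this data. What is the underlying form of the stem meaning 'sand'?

/ŋɔroŋib/

In [ŋɔroŋib] and [ŋɔroŋivɔ] the final segment of 'sand' alternates: [b] ~ [v].
If /v/ were underlying and a rule turned it into [b] in isolation, 'root' would also alternate; but it has [v] in both [rɛʒoʒɔv] and [rɛʒoʒɔvɔ].
The underlying segment must be /b/; voiced stops become fricatives between vowels, yielding [v] there.
Hence 'sand' is /ŋɔroŋib/ underlyingly.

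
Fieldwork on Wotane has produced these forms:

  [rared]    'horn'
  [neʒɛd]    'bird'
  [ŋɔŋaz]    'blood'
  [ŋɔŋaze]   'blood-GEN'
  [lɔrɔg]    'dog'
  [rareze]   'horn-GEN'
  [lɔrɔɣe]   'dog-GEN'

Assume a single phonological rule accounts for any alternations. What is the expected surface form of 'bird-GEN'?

[neʒɛze]

In [rared] and [rareze] the final segment of 'horn' alternates: [d] ~ [z].
The stem 'blood' ([ŋɔŋaz], [ŋɔŋaze]) shows [z] unchanged in both environments, so [z] cannot be basic with [d] derived in isolation.
The underlying segment must be /d/; voiced stops become fricatives between vowels, yielding [z] there.
The one attested form of 'bird', [neʒɛd], shows underlying /neʒɛd/. Applying the same rule between vowels gives [neʒɛze].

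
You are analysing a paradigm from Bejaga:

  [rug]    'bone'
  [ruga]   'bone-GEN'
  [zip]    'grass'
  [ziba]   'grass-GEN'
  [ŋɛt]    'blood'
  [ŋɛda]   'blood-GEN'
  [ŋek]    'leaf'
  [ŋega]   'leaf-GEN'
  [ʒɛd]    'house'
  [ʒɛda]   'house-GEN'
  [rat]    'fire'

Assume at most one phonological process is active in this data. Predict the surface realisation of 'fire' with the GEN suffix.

[rada]

'blood' shows [t] ~ [d] at the end of the stem ([ŋɛt] vs [ŋɛda]).
The stem 'house' ([ʒɛd], [ʒɛda]) shows [d] unchanged in both environments, so [d] cannot be basic with [t] derived in isolation.
So /t/ is underlying, and a rule of intervocalic voicing — voiceless stops become voiced between vowels — gives [d].
From [rat] the stem 'fire' is /rat/; between vowels this yields [rada].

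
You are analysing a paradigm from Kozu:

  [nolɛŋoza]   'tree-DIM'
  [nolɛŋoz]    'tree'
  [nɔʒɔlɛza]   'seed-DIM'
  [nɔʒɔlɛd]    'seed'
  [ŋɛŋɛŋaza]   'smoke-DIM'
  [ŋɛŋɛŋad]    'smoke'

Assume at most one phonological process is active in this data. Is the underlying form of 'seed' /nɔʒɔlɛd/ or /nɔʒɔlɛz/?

/nɔʒɔlɛd/

'seed' shows [z] ~ [d] at the end of the stem ([nɔʒɔlɛza] vs [nɔʒɔlɛd]).
The stem 'tree' ([nolɛŋoza], [nolɛŋoz]) shows [z] unchanged in both environments, so [z] cannot be basic with [d] derived in isolation.
The alternation reflects intervocalic spirantization: voiced stops become fricatives between vowels. /d/ is underlying.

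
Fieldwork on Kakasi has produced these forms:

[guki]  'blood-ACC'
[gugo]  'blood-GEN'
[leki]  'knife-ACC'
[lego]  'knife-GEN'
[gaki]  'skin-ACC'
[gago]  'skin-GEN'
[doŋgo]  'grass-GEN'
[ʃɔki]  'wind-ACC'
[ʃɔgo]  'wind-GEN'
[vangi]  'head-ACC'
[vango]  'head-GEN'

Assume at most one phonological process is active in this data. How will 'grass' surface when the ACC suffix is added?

[doŋgi]

The ACC morpheme has two allomorphs, [-gi] and [-ki].
The GEN suffix, which begins with [g], is invariant after every stem; so [g] is not altered by any rule here.
The ACC suffix is therefore /-ki/ underlyingly, with post-nasal voicing: voiceless stops become voiced after a nasal.
After 'grass', which ends in a nasal, the suffix surfaces as [-gi], giving [doŋgi].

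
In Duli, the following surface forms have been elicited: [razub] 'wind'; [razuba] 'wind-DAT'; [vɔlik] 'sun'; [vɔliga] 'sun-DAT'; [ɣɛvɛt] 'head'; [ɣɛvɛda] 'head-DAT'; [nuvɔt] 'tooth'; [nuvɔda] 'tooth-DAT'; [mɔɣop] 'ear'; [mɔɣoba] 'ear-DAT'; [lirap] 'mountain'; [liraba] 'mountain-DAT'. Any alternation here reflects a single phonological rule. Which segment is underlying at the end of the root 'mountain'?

/p/

In [lirap] and [liraba] the final segment of 'mountain' alternates: [p] ~ [b].
Compare 'wind', with invariant [b] in [razub] and [razuba]: an analysis with underlying /b/ and a rule producing [p] in isolation would wrongly predict alternation here too.
Therefore /p/ is basic and [b] is derived by intervocalic voicing (voiceless stops become voiced between vowels).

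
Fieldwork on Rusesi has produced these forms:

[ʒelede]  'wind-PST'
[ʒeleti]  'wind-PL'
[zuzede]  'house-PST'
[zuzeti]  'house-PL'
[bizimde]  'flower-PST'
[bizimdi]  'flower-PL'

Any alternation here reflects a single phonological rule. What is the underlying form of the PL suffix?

/-ti/

The PL morpheme has two allomorphs, [-di] and [-ti].
The PST suffix, which begins with [d], is invariant after every stem; so [d] is not altered by any rule here.
The PL suffix is therefore /-ti/ underlyingly, with post-nasal voicing: voiceless stops become voiced after a nasal.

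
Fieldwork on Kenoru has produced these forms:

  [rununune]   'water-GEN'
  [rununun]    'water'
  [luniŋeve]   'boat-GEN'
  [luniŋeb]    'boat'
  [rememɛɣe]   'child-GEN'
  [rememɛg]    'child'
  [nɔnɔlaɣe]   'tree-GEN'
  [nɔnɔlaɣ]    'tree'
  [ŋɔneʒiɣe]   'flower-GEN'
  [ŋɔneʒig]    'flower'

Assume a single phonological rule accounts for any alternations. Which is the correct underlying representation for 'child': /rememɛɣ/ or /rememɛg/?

The root 'child' surfaces as [rememɛɣe] and [rememɛg], with a stem-final [ɣ] ~ [g] alternation.
If /ɣ/ were underlying and a rule turned it into [g] in isolation, 'tree' would also alternate; but it has [ɣ] in both [nɔnɔlaɣe] and [nɔnɔlaɣ].
So /g/ is underlying, and a rule of intervocalic spirantization — voiced stops become fricatives between vowels — gives [ɣ].

/rememɛg/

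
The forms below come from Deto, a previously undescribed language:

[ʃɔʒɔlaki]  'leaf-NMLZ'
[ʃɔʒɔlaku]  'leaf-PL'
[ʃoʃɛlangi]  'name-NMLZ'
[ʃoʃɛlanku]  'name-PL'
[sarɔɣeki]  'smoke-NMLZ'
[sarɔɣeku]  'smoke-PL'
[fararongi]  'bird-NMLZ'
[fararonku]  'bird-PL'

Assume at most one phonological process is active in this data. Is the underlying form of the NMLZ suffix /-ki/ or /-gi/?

/-gi/

The NMLZ morpheme has two allomorphs, [-gi] and [-ki].
The PL suffix, which begins with [k], is invariant after every stem; so [k] is not altered by any rule here.
So the underlying form is /-gi/, and voiced stops become voiceless after a vowel.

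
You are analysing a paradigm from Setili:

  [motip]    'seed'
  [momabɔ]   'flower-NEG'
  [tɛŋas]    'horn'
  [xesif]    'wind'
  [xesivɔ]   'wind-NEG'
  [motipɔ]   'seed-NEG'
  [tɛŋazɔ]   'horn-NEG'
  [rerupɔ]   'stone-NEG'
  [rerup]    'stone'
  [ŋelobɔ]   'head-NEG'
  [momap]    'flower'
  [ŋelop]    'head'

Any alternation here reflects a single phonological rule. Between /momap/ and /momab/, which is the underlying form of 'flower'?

/momab/

The stem for 'flower' ends in [b] in [momabɔ] but [p] in [momap].
Compare 'seed', with invariant [p] in [motipɔ] and [motip]: an analysis with underlying /p/ and a rule producing [b] before the NEG suffix would wrongly predict alternation here too.
The underlying segment must be /b/; voiced obstruents become voiceless word-finally, yielding [p] there.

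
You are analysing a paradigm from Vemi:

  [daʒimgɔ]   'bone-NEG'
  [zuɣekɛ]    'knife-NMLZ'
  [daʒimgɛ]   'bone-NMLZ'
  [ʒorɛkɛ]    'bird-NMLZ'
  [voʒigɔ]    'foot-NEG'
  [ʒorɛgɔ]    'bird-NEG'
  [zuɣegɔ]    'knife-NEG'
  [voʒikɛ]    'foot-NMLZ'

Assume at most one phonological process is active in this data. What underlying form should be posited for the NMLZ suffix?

The NMLZ suffix surfaces as [-gɛ] and [-kɛ], depending on the final segment of the stem.
The NEG suffix, which begins with [g], is invariant after every stem; so [g] is not altered by any rule here.
So the underlying form is /-kɛ/, and voiceless stops become voiced after a nasal.

/-kɛ/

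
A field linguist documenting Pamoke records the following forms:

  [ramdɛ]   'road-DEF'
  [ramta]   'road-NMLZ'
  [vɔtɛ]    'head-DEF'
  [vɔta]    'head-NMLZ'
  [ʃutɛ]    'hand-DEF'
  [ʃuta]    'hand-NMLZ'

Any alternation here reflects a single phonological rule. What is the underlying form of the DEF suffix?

/-dɛ/

The DEF suffix surfaces as [-dɛ] and [-tɛ], depending on the final segment of the stem.
By contrast the NMLZ suffix keeps its initial [t] throughout — that segment must be underlying.
So the underlying form is /-dɛ/, and voiced stops become voiceless after a vowel.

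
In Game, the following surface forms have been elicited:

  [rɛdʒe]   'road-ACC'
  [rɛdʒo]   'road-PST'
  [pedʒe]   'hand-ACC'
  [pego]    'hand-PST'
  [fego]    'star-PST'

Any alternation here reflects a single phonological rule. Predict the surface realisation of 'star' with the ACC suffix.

'hand' shows [dʒ] ~ [g] at the end of the stem ([pedʒe] vs [pego]).
The stem 'road' ([rɛdʒe], [rɛdʒo]) shows [dʒ] unchanged in both environments, so [dʒ] cannot be basic with [g] derived before the PST suffix.
Therefore /g/ is basic and [dʒ] is derived by palatalization before a front vowel (/g/ becomes palato-alveolar [dʒ] before a front vowel).
From [fego] the stem 'star' is /feg/; before a front vowel this yields [fedʒe].

[fedʒe]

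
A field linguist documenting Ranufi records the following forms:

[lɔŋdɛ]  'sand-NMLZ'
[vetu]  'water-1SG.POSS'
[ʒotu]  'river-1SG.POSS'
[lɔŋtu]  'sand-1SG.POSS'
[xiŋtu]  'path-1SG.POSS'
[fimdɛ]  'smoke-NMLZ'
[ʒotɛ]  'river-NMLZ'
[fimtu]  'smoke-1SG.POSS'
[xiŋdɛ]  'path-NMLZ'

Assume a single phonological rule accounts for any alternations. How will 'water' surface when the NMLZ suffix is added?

The NMLZ morpheme has two allomorphs, [-dɛ] and [-tɛ].
By contrast the 1SG.POSS suffix keeps its initial [t] throughout — that segment must be underlying.
The NMLZ suffix is therefore /-dɛ/ underlyingly, with post-vocalic devoicing: voiced stops become voiceless after a vowel.
After 'water', which ends in a vowel, the suffix surfaces as [-tɛ], giving [vetɛ].

[vetɛ]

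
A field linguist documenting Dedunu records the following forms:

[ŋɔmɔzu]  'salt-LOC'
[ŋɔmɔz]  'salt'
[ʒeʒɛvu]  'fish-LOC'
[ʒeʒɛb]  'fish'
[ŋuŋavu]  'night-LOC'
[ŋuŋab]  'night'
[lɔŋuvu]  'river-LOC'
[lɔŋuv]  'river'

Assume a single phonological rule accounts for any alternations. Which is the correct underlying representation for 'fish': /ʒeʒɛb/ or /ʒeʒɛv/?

In [ʒeʒɛvu] and [ʒeʒɛb] the final segment of 'fish' alternates: [v] ~ [b].
If /v/ were underlying and a rule turned it into [b] in isolation, 'river' would also alternate; but it has [v] in both [lɔŋuvu] and [lɔŋuv].
So /b/ is underlying, and a rule of intervocalic spirantization — voiced stops become fricatives between vowels — gives [v].

/ʒeʒɛb/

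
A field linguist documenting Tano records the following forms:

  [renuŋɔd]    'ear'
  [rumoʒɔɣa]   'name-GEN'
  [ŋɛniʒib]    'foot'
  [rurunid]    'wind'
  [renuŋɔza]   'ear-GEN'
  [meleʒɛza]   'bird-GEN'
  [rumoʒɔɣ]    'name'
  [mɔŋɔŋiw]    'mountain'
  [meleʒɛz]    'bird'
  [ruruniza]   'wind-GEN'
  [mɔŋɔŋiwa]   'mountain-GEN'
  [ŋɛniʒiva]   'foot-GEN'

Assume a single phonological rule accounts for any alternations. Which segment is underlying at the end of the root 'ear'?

In [renuŋɔd] and [renuŋɔza] the final segment of 'ear' alternates: [d] ~ [z].
Compare 'bird', with invariant [z] in [meleʒɛz] and [meleʒɛza]: an analysis with underlying /z/ and a rule producing [d] in isolation would wrongly predict alternation here too.
The alternation reflects intervocalic spirantization: voiced stops become fricatives between vowels. /d/ is underlying.

/d/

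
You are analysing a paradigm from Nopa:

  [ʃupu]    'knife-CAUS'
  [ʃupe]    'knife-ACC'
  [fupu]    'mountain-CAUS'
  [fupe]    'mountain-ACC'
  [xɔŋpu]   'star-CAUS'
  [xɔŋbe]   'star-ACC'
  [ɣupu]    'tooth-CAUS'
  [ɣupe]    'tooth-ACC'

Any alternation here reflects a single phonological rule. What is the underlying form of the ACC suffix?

The ACC suffix surfaces as [-be] and [-pe], depending on the final segment of the stem.
The CAUS suffix, which begins with [p], is invariant after every stem; so [p] is not altered by any rule here.
So the underlying form is /-be/, and voiced stops become voiceless after a vowel.

/-be/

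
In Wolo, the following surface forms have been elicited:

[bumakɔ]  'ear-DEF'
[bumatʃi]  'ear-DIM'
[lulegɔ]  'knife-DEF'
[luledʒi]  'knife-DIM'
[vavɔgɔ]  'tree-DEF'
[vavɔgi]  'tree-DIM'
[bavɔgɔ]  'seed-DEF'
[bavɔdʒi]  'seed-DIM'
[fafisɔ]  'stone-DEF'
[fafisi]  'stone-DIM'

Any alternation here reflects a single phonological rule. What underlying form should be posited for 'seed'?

/bavɔdʒ/

In [bavɔgɔ] and [bavɔdʒi] the final segment of 'seed' alternates: [g] ~ [dʒ].
But 'tree' keeps [g] in both environments ([vavɔgɔ], [vavɔgi]), so there is no rule changing /g/ to [dʒ] before the DIM suffix.
The alternation reflects depalatalization: palato-alveolar /tʃ/ and /dʒ/ become [k] and [g] when no front vowel follows. /dʒ/ is underlying.
Hence 'seed' is /bavɔdʒ/ underlyingly.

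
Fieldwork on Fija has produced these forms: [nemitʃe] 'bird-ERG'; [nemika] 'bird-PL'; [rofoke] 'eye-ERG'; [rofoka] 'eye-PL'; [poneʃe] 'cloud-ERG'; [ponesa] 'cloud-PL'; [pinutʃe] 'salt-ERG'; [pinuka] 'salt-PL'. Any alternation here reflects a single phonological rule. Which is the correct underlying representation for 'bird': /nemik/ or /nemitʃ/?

/nemitʃ/

The root 'bird' surfaces as [nemitʃe] and [nemika], with a stem-final [tʃ] ~ [k] alternation.
The stem 'eye' ([rofoke], [rofoka]) shows [k] unchanged in both environments, so [k] cannot be basic with [tʃ] derived before the ERG suffix.
The underlying segment must be /tʃ/; palato-alveolar /tʃ/ and /ʃ/ become [k] and [s] when no front vowel follows, yielding [k] there.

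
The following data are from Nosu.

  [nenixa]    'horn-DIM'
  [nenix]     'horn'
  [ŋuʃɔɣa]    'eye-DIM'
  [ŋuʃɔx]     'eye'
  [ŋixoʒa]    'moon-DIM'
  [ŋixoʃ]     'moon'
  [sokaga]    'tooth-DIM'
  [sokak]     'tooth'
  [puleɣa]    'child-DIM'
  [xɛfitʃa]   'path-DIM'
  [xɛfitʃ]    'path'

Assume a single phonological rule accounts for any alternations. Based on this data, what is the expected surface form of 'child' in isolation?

[pulex]

In [ŋuʃɔɣa] and [ŋuʃɔx] the final segment of 'eye' alternates: [ɣ] ~ [x].
The stem 'horn' ([nenixa], [nenix]) shows [x] unchanged in both environments, so [x] cannot be basic with [ɣ] derived before the DIM suffix.
So /ɣ/ is underlying, and a rule of word-final obstruent devoicing — voiced obstruents become voiceless word-finally — gives [x].
The one attested form of 'child', [puleɣa], shows underlying /puleɣ/. Applying the same rule word-finally gives [pulex].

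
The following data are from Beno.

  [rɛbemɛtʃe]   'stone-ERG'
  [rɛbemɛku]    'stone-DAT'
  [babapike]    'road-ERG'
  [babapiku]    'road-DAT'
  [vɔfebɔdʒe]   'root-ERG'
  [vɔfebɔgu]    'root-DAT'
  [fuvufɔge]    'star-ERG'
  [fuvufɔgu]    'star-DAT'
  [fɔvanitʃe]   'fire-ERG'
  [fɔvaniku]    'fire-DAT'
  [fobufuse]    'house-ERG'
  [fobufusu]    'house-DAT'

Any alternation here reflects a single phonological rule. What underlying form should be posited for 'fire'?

/fɔvanitʃ/

In [fɔvanitʃe] and [fɔvaniku] the final segment of 'fire' alternates: [tʃ] ~ [k].
But 'road' keeps [k] in both environments ([babapike], [babapiku]), so there is no rule changing /k/ to [tʃ] before the ERG suffix.
The underlying segment must be /tʃ/; palato-alveolar /tʃ/ and /dʒ/ become [k] and [g] when no front vowel follows, yielding [k] there.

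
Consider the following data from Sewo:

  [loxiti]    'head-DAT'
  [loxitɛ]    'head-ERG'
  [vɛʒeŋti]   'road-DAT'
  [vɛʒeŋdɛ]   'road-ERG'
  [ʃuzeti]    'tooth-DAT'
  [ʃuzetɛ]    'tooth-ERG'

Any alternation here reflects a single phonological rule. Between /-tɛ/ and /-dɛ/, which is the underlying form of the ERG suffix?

/-dɛ/

The ERG suffix surfaces as [-dɛ] and [-tɛ], depending on the final segment of the stem.
By contrast the DAT suffix keeps its initial [t] throughout — that segment must be underlying.
So the underlying form is /-dɛ/, and voiced stops become voiceless after a vowel.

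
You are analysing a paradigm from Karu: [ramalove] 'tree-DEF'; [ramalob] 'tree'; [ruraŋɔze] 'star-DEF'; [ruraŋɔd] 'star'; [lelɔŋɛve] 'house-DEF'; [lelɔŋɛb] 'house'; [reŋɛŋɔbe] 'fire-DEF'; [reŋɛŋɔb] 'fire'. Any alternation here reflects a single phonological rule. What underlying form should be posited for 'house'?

In [lelɔŋɛve] and [lelɔŋɛb] the final segment of 'house' alternates: [v] ~ [b].
If /b/ were underlying and a rule turned it into [v] before the DEF suffix, 'fire' would also alternate; but it has [b] in both [reŋɛŋɔbe] and [reŋɛŋɔb].
The alternation reflects word-final hardening: voiced fricatives become stops word-finally. /v/ is underlying.
So 'house' = /lelɔŋɛv/.

/lelɔŋɛv/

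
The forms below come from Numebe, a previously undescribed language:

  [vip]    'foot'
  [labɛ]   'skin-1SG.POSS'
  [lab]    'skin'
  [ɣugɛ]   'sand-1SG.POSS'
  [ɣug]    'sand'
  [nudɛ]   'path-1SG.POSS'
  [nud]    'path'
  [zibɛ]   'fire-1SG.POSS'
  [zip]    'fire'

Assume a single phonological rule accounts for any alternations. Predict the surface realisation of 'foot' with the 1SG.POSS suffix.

The root 'fire' surfaces as [zibɛ] and [zip], with a stem-final [b] ~ [p] alternation.
But 'skin' keeps [b] in both environments ([labɛ], [lab]), so there is no rule changing /b/ to [p] in isolation.
Therefore /p/ is basic and [b] is derived by intervocalic voicing (voiceless stops become voiced between vowels).
The one attested form of 'foot', [vip], shows underlying /vip/. Applying the same rule between vowels gives [vibɛ].

[vibɛ]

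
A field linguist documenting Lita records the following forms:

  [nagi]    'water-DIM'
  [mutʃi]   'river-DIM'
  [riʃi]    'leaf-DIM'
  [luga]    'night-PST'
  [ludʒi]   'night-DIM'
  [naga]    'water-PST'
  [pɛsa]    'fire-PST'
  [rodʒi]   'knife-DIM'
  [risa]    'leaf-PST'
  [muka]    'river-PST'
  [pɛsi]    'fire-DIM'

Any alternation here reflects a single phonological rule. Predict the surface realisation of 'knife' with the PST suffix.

[roga]

In [luga] and [ludʒi] the final segment of 'night' alternates: [g] ~ [dʒ].
If /g/ were underlying and a rule turned it into [dʒ] before the DIM suffix, 'water' would also alternate; but it has [g] in both [naga] and [nagi].
So /dʒ/ is underlying, and a rule of depalatalization — palato-alveolar /tʃ/, /dʒ/ and /ʃ/ become [k], [g] and [s] when no front vowel follows — gives [g].
The one attested form of 'knife', [rodʒi], shows underlying /rodʒ/. Applying the same rule when no front vowel follows gives [roga].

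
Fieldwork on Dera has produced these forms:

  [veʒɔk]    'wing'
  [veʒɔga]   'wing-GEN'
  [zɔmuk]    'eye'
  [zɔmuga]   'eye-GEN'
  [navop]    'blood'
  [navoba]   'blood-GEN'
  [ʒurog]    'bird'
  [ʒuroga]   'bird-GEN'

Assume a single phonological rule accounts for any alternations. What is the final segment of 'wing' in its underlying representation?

/k/

'wing' shows [k] ~ [g] at the end of the stem ([veʒɔk] vs [veʒɔga]).
The stem 'bird' ([ʒurog], [ʒuroga]) shows [g] unchanged in both environments, so [g] cannot be basic with [k] derived in isolation.
So /k/ is underlying, and a rule of intervocalic voicing — voiceless stops become voiced between vowels — gives [g].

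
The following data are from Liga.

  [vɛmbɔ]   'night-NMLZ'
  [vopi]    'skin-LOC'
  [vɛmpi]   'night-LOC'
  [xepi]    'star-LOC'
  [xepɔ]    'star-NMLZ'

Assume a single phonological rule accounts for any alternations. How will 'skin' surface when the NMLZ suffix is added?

[vopɔ]

The NMLZ morpheme has two allomorphs, [-bɔ] and [-pɔ].
The LOC suffix, which begins with [p], is invariant after every stem; so [p] is not altered by any rule here.
The NMLZ suffix is therefore /-bɔ/ underlyingly, with post-vocalic devoicing: voiced stops become voiceless after a vowel.
After 'skin', which ends in a vowel, the suffix surfaces as [-pɔ], giving [vopɔ].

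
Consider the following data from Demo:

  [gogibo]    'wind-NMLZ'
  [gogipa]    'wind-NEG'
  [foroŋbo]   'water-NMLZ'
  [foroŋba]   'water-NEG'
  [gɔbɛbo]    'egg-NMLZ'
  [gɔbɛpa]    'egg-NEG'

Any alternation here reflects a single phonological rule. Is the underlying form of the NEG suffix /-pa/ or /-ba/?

/-pa/

The NEG morpheme has two allomorphs, [-ba] and [-pa].
The NMLZ suffix, which begins with [b], is invariant after every stem; so [b] is not altered by any rule here.
So the underlying form is /-pa/, and voiceless stops become voiced after a nasal.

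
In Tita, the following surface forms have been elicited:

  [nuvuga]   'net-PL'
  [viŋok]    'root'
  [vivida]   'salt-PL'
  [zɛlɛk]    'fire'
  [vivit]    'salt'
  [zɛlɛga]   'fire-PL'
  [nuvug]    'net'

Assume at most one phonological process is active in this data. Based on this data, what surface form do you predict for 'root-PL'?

The stem for 'fire' ends in [g] in [zɛlɛga] but [k] in [zɛlɛk].
Compare 'net', with invariant [g] in [nuvuga] and [nuvug]: an analysis with underlying /g/ and a rule producing [k] in isolation would wrongly predict alternation here too.
So /k/ is underlying, and a rule of intervocalic voicing — voiceless stops become voiced between vowels — gives [g].
From [viŋok] the stem 'root' is /viŋok/; between vowels this yields [viŋoga].

[viŋoga]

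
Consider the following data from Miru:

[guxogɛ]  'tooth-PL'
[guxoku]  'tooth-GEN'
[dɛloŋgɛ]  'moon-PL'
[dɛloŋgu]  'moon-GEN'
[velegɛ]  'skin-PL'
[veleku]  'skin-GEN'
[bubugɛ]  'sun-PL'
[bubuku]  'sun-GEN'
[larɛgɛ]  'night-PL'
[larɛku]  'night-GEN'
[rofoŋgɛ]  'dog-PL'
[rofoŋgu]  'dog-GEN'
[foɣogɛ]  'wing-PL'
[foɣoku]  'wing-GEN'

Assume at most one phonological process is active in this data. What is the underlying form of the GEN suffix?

The GEN morpheme has two allomorphs, [-gu] and [-ku].
The PL suffix, which begins with [g], is invariant after every stem; so [g] is not altered by any rule here.
The GEN suffix is therefore /-ku/ underlyingly, with post-nasal voicing: voiceless stops become voiced after a nasal.

/-ku/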